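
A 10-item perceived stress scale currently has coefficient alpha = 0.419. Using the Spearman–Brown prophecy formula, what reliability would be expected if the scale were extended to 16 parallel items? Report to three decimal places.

predicted reliability = 0.536

Length factor m = 16/10 = 1.6000
α' = m·α / (1 + (m−1)·α)
   = 16/10 × 0.419 / (1 + (16/10 − 1) × 0.419)
   = 0.6704 / 1.2514 = 0.536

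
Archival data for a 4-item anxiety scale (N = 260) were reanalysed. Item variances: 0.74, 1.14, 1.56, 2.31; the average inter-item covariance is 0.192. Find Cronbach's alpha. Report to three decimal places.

Cronbach's alpha = 0.381

sum of item variances = 0.74 + 1.14 + 1.56 + 2.31 = 5.75
Sum of the 6 distinct covariances = 6 × 0.192 = 1.152
total variance = sum of item variances + 2·Σcov = 5.75 + 2 × 1.152 = 8.054
α = (4/3)·(1 − 5.75/8.054) = 0.381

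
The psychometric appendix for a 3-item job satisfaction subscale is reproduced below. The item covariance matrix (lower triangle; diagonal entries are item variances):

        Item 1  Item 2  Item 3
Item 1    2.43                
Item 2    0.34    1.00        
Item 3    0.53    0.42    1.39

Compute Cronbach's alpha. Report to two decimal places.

Σσᵢ² = 2.43 + 1.00 + 1.39 = 4.82
Sum of the distinct covariances = 1.29
total variance = 4.82 + 2 × 1.29 = 7.40
α = (k/(k−1))·(1 − Σσᵢ²/total variance) = (3/2)·(1 − 4.82/7.40) = 0.52

α = 0.52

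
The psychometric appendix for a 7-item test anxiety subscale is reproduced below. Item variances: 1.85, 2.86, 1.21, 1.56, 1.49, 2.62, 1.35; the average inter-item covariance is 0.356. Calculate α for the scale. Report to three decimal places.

α = 0.625

sum of item variances = 1.85 + 2.86 + 1.21 + 1.56 + 1.49 + 2.62 + 1.35 = 12.94
Sum of the 21 distinct covariances = 21 × 0.356 = 7.476
total variance = sum of item variances + 2·Σcov = 12.94 + 2 × 7.476 = 27.892
α = (7/6)·(1 − 12.94/27.892) = 0.625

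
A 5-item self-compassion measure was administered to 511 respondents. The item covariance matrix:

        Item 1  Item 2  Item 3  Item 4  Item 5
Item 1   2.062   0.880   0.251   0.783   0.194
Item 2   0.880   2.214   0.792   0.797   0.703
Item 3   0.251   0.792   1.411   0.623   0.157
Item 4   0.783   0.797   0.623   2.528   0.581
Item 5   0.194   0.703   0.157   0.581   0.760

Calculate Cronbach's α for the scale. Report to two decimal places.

α = 0.70

Σσᵢ² = 2.062 + 2.214 + 1.411 + 2.528 + 0.760 = 8.975
Σ_{i<j} σ_ij = 5.761
σ²_total = 8.975 + 2 × 5.761 = 20.497
α = (k/(k−1))·(1 − Σσᵢ²/σ²_total) = (5/4)·(1 − 8.975/20.497) = 0.70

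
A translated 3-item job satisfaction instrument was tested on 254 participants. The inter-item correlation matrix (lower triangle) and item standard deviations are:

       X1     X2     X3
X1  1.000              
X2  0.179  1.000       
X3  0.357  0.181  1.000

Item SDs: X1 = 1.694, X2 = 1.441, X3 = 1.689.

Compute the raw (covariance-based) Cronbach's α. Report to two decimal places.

Cronbach's α = 0.49

Σσ²ᵢ = 1.694² + 1.441² + 1.689² = 7.7988
Covariances σ_ij = r_ij · s_i · s_j:
  σ(X1,X2) = 0.179 × 1.694 × 1.441 = 0.4369
  σ(X1,X3) = 0.357 × 1.694 × 1.689 = 1.0214
  σ(X2,X3) = 0.181 × 1.441 × 1.689 = 0.4405
σ²_T = Σσ²ᵢ + 2·Σσ_ij = 7.7988 + 2 × 1.8988 = 11.5964
α = (3/2)·(1 − 7.7988/11.5964) = 0.49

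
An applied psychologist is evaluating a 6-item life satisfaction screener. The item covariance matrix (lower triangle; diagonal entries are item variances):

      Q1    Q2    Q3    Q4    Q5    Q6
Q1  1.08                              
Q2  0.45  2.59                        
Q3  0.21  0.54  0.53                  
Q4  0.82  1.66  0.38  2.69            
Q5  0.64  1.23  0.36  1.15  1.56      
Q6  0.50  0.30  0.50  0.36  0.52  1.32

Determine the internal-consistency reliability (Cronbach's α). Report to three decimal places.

ΣVar(i) = 1.08 + 2.59 + 0.53 + 2.69 + 1.56 + 1.32 = 9.77
Σ_{i<j} σ_ij = 9.62
total variance = 9.77 + 2 × 9.62 = 29.01
α = (k/(k−1))·(1 − ΣVar(i)/total variance) = (6/5)·(1 − 9.77/29.01) = 0.796

Cronbach's α = 0.796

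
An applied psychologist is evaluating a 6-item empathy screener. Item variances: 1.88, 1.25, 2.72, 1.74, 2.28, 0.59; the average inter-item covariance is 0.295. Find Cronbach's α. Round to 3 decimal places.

sum of item variances = 1.88 + 1.25 + 2.72 + 1.74 + 2.28 + 0.59 = 10.46
Sum of the 15 distinct covariances = 15 × 0.295 = 4.425
Var(T) = sum of item variances + 2·Σcov = 10.46 + 2 × 4.425 = 19.310
α = (6/5)·(1 − 10.46/19.310) = 0.550

Cronbach's α = 0.550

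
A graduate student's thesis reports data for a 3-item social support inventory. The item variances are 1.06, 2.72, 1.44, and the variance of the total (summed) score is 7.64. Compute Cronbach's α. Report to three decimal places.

Cronbach's α = 0.475

ΣVar(i) = 1.06 + 2.72 + 1.44 = 5.22
α = (k/(k−1))·(1 − ΣVar(i)/σ²_T) = (3/2)·(1 − 5.22/7.64) = 0.475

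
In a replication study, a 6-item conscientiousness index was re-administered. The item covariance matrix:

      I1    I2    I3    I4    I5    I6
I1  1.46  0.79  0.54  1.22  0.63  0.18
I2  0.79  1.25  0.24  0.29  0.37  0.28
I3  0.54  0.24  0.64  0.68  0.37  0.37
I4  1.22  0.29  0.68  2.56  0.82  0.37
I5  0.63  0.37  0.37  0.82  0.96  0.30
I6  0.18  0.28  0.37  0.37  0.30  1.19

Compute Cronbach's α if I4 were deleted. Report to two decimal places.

α = 0.75

Remaining items: I1, I2, I3, I5, I6 (k = 5).
ΣVar(i) = 1.46 + 1.25 + 0.64 + 0.96 + 1.19 = 5.50
total variance = 5.50 + 2 × 4.07 = 13.64
α (item deleted) = (5/4)·(1 − 5.50/13.64) = 0.75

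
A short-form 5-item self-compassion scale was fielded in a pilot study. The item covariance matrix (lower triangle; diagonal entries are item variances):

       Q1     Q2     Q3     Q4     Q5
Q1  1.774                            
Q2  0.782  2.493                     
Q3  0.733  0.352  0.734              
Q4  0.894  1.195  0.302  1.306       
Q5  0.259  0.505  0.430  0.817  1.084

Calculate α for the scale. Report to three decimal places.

ΣVar(i) = 1.774 + 2.493 + 0.734 + 1.306 + 1.084 = 7.391
Sum of off-diagonal covariances = 6.269
σ²_T = 7.391 + 2 × 6.269 = 19.929
α = (k/(k−1))·(1 − ΣVar(i)/σ²_T) = (5/4)·(1 − 7.391/19.929) = 0.786

α = 0.786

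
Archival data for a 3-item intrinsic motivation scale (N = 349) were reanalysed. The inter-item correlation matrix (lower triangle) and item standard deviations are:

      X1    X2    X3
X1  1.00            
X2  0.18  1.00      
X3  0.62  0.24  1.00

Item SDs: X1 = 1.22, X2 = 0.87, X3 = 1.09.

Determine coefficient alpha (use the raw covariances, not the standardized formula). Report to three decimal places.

α = 0.630

Σσ²ᵢ = 1.22² + 0.87² + 1.09² = 3.4334
Covariances σ_ij = r_ij · s_i · s_j:
  σ(X1,X2) = 0.18 × 1.22 × 0.87 = 0.1911
  σ(X1,X3) = 0.62 × 1.22 × 1.09 = 0.8245
  σ(X2,X3) = 0.24 × 0.87 × 1.09 = 0.2276
σ²_T = Σσ²ᵢ + 2·Σσ_ij = 3.4334 + 2 × 1.2432 = 5.9198
α = (3/2)·(1 − 3.4334/5.9198) = 0.630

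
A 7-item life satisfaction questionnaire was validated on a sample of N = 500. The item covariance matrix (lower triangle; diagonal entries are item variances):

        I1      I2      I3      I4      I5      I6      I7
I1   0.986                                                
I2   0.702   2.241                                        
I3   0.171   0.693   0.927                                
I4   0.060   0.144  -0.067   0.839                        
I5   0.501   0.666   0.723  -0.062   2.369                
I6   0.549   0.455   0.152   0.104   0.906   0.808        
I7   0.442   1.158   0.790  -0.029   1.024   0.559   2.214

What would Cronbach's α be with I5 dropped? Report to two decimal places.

Cronbach's α = 0.71

Remaining items: I1, I2, I3, I4, I6, I7 (k = 6).
sum of item variances = 0.986 + 2.241 + 0.927 + 0.839 + 0.808 + 2.214 = 8.015
σ²_total = 8.015 + 2 × 5.883 = 19.781
α (item deleted) = (6/5)·(1 − 8.015/19.781) = 0.71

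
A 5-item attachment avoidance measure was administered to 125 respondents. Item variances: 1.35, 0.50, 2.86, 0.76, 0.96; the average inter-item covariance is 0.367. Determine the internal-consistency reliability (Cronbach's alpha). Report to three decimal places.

Σσᵢ² = 1.35 + 0.50 + 2.86 + 0.76 + 0.96 = 6.43
Sum of the 10 distinct covariances = 10 × 0.367 = 3.670
Var(T) = Σσᵢ² + 2·Σcov = 6.43 + 2 × 3.670 = 13.770
α = (5/4)·(1 − 6.43/13.770) = 0.666

Cronbach's alpha = 0.666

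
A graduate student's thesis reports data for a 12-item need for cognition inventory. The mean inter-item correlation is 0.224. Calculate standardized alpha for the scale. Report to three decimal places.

α = 0.776

Standardized α = k·r̄ / (1 + (k−1)·r̄) = 12 × 0.224 / (1 + 11 × 0.224)
  = 2.6880 / 3.4640 = 0.776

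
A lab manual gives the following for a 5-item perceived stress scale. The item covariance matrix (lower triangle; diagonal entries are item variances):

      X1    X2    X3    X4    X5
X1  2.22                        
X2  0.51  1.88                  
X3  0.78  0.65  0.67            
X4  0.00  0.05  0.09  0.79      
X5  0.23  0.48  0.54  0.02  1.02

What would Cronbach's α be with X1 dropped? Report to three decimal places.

Cronbach's α = 0.608

Remaining items: X2, X3, X4, X5 (k = 4).
sum of item variances = 1.88 + 0.67 + 0.79 + 1.02 = 4.36
Var(T) = 4.36 + 2 × 1.83 = 8.02
α (item deleted) = (4/3)·(1 − 4.36/8.02) = 0.608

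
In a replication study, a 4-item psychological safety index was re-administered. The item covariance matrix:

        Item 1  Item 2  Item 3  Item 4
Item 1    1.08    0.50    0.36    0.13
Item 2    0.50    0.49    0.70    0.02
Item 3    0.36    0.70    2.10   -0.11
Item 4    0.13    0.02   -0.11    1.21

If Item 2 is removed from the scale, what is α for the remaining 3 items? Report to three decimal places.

Remaining items: Item 1, Item 3, Item 4 (k = 3).
Σσ²ᵢ = 1.08 + 2.10 + 1.21 = 4.39
σ²_total = 4.39 + 2 × 0.38 = 5.15
α (item deleted) = (3/2)·(1 − 4.39/5.15) = 0.221

α = 0.221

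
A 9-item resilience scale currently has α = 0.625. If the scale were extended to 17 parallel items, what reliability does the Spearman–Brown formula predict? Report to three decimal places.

Length factor m = 17/9 = 1.8889
α' = m·α / (1 + (m−1)·α)
   = 17/9 × 0.625 / (1 + (17/9 − 1) × 0.625)
   = 1.1806 / 1.5556 = 0.759

predicted reliability = 0.759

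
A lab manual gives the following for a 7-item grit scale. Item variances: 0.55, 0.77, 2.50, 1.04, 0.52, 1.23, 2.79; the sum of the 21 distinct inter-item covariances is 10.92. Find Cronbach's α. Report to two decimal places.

α = 0.82

sum of item variances = 0.55 + 0.77 + 2.50 + 1.04 + 0.52 + 1.23 + 2.79 = 9.40
Sum of distinct covariances = 10.92
total variance = sum of item variances + 2·Σcov = 9.40 + 2 × 10.92 = 31.24
α = (7/6)·(1 − 9.40/31.24) = 0.82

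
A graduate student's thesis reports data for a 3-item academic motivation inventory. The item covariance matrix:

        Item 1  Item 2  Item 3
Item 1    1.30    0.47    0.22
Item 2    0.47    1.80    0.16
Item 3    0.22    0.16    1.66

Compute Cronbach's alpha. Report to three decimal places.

Σσᵢ² = 1.30 + 1.80 + 1.66 = 4.76
Σ_{i<j} σ_ij = 0.85
σ²_T = 4.76 + 2 × 0.85 = 6.46
α = (k/(k−1))·(1 − Σσᵢ²/σ²_T) = (3/2)·(1 − 4.76/6.46) = 0.395

α = 0.395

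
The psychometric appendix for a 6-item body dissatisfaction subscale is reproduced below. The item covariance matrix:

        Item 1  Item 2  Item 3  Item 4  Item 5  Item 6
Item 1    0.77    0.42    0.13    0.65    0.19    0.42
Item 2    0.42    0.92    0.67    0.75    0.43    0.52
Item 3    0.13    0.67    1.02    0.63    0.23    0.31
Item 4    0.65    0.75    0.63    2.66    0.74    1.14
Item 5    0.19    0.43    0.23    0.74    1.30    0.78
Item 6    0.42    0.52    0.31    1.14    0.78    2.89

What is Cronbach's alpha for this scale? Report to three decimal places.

α = 0.752

Σσᵢ² = 0.77 + 0.92 + 1.02 + 2.66 + 1.30 + 2.89 = 9.56
Sum of off-diagonal covariances = 8.01
σ²_T = 9.56 + 2 × 8.01 = 25.58
α = (k/(k−1))·(1 − Σσᵢ²/σ²_T) = (6/5)·(1 − 9.56/25.58) = 0.752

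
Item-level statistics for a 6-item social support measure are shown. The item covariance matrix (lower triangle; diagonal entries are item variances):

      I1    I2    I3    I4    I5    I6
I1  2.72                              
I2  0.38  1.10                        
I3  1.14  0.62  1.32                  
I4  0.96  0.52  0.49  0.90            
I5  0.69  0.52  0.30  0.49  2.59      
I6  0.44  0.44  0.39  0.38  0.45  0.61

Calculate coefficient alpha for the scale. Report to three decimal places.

ΣVar(i) = 2.72 + 1.10 + 1.32 + 0.90 + 2.59 + 0.61 = 9.24
Sum of off-diagonal covariances = 8.21
σ²_total = 9.24 + 2 × 8.21 = 25.66
α = (k/(k−1))·(1 − ΣVar(i)/σ²_total) = (6/5)·(1 − 9.24/25.66) = 0.768

coefficient alpha = 0.768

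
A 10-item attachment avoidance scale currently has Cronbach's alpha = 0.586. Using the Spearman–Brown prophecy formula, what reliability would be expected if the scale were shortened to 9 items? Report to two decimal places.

Length factor m = 9/10 = 0.9000
α' = m·α / (1 − (1−m)·α)
   = 9/10 × 0.586 / (1 − (1 − 9/10) × 0.586)
   = 0.5274 / 0.9414 = 0.56

predicted reliability = 0.56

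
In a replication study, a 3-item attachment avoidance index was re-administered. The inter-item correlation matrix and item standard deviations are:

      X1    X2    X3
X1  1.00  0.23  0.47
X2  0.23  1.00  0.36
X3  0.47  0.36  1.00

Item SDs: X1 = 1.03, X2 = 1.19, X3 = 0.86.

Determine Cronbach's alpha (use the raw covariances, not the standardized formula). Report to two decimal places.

Cronbach's alpha = 0.60

Σσ²ᵢ = 1.03² + 1.19² + 0.86² = 3.2166
Covariances σ_ij = r_ij · s_i · s_j:
  σ(X1,X2) = 0.23 × 1.03 × 1.19 = 0.2819
  σ(X1,X3) = 0.47 × 1.03 × 0.86 = 0.4163
  σ(X2,X3) = 0.36 × 1.19 × 0.86 = 0.3684
σ²_T = Σσ²ᵢ + 2·Σσ_ij = 3.2166 + 2 × 1.0666 = 5.3498
α = (3/2)·(1 − 3.2166/5.3498) = 0.60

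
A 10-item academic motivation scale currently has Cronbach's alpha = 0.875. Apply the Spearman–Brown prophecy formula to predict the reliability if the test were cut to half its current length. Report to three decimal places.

predicted reliability = 0.778

Length factor m = 1/2
α' = m·α / (1 − (1−m)·α)
   = 1/2 × 0.875 / (1 − (1 − 1/2) × 0.875)
   = 0.4375 / 0.5625 = 0.778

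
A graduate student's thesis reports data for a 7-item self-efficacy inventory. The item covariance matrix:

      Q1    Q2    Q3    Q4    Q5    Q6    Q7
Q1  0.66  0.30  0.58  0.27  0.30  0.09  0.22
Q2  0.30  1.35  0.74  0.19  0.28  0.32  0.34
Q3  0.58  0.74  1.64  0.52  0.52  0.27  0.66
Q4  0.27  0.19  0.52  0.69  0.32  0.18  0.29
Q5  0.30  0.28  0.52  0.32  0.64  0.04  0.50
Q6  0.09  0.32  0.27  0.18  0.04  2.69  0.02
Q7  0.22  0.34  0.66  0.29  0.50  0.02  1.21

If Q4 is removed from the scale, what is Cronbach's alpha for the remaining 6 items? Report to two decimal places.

Remaining items: Q1, Q2, Q3, Q5, Q6, Q7 (k = 6).
Σσᵢ² = 0.66 + 1.35 + 1.64 + 0.64 + 2.69 + 1.21 = 8.19
Var(T) = 8.19 + 2 × 5.18 = 18.55
α (item deleted) = (6/5)·(1 − 8.19/18.55) = 0.67

α = 0.67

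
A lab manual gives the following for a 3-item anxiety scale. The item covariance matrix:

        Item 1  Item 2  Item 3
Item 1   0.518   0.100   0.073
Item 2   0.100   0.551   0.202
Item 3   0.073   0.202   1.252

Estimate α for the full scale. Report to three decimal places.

α = 0.366

sum of item variances = 0.518 + 0.551 + 1.252 = 2.321
Sum of the distinct covariances = 0.375
σ²_T = 2.321 + 2 × 0.375 = 3.071
α = (k/(k−1))·(1 − sum of item variances/σ²_T) = (3/2)·(1 − 2.321/3.071) = 0.366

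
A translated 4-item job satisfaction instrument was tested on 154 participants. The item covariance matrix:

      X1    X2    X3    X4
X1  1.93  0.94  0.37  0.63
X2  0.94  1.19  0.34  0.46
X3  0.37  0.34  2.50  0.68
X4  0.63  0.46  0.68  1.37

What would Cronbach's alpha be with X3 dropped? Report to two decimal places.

Remaining items: X1, X2, X4 (k = 3).
Σσᵢ² = 1.93 + 1.19 + 1.37 = 4.49
σ²_total = 4.49 + 2 × 2.03 = 8.55
α (item deleted) = (3/2)·(1 − 4.49/8.55) = 0.71

Cronbach's alpha = 0.71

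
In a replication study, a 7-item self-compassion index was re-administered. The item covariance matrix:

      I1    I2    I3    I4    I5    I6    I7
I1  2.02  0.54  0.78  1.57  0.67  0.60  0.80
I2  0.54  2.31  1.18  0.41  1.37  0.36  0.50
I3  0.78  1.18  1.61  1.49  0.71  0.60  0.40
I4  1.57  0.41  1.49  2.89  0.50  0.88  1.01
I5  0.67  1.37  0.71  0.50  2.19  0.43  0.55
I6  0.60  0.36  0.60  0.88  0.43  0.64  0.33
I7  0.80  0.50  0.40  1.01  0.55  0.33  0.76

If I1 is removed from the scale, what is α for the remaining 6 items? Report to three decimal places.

α = 0.808

Remaining items: I2, I3, I4, I5, I6, I7 (k = 6).
Σσ²ᵢ = 2.31 + 1.61 + 2.89 + 2.19 + 0.64 + 0.76 = 10.40
σ²_T = 10.40 + 2 × 10.72 = 31.84
α (item deleted) = (6/5)·(1 − 10.40/31.84) = 0.808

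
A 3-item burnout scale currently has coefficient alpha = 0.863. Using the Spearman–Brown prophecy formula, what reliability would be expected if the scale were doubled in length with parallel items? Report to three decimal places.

predicted reliability = 0.926

Length factor m = 2
α' = m·α / (1 + (m−1)·α)
   = 2 × 0.863 / (1 + (2 − 1) × 0.863)
   = 1.7260 / 1.8630 = 0.926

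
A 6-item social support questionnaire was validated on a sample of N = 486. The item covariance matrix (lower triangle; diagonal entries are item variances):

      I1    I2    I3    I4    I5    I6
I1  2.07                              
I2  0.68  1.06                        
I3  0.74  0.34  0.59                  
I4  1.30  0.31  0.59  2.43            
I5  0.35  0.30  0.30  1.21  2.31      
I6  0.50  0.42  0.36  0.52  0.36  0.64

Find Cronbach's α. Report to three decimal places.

ΣVar(i) = 2.07 + 1.06 + 0.59 + 2.43 + 2.31 + 0.64 = 9.10
Sum of the distinct covariances = 8.28
σ²_T = 9.10 + 2 × 8.28 = 25.66
α = (k/(k−1))·(1 − ΣVar(i)/σ²_T) = (6/5)·(1 − 9.10/25.66) = 0.774

α = 0.774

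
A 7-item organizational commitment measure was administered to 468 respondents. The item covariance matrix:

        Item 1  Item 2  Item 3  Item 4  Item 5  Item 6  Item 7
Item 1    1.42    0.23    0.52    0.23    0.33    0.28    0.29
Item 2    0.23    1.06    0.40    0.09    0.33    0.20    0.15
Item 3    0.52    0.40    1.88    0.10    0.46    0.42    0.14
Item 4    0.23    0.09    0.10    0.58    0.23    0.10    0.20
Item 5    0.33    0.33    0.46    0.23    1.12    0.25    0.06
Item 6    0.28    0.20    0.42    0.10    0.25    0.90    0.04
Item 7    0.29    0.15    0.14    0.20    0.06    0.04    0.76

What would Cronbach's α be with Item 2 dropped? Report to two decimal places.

α = 0.63

Remaining items: Item 1, Item 3, Item 4, Item 5, Item 6, Item 7 (k = 6).
Σσᵢ² = 1.42 + 1.88 + 0.58 + 1.12 + 0.90 + 0.76 = 6.66
total variance = 6.66 + 2 × 3.65 = 13.96
α (item deleted) = (6/5)·(1 − 6.66/13.96) = 0.63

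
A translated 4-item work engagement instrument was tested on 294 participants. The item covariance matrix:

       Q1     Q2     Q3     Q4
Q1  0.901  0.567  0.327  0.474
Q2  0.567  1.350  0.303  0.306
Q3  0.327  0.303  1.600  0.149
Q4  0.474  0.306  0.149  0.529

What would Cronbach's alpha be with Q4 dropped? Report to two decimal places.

Remaining items: Q1, Q2, Q3 (k = 3).
Σσᵢ² = 0.901 + 1.350 + 1.600 = 3.851
σ²_T = 3.851 + 2 × 1.197 = 6.245
α (item deleted) = (3/2)·(1 − 3.851/6.245) = 0.58

α = 0.58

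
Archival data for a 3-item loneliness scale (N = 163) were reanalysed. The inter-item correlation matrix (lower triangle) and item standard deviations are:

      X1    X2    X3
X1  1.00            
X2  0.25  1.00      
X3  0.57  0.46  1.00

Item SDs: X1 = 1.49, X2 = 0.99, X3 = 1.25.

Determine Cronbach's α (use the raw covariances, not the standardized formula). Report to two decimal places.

Cronbach's α = 0.68

Σσ²ᵢ = 1.49² + 0.99² + 1.25² = 4.7627
Covariances σ_ij = r_ij · s_i · s_j:
  σ(X1,X2) = 0.25 × 1.49 × 0.99 = 0.3688
  σ(X1,X3) = 0.57 × 1.49 × 1.25 = 1.0616
  σ(X2,X3) = 0.46 × 0.99 × 1.25 = 0.5693
σ²_T = Σσ²ᵢ + 2·Σσ_ij = 4.7627 + 2 × 1.9997 = 8.7621
α = (3/2)·(1 − 4.7627/8.7621) = 0.68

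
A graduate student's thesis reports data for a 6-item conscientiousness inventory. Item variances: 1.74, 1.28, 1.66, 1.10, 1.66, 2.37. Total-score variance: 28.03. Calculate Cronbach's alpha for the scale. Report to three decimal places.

Σσᵢ² = 1.74 + 1.28 + 1.66 + 1.10 + 1.66 + 2.37 = 9.81
α = (k/(k−1))·(1 − Σσᵢ²/total variance) = (6/5)·(1 − 9.81/28.03) = 0.780

α = 0.780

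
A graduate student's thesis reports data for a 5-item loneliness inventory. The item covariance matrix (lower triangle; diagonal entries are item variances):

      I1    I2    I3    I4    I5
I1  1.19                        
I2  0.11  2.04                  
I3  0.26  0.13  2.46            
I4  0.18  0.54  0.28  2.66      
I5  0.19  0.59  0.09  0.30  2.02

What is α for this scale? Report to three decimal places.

α = 0.425

Σσᵢ² = 1.19 + 2.04 + 2.46 + 2.66 + 2.02 = 10.37
Sum of off-diagonal covariances = 2.67
σ²_T = 10.37 + 2 × 2.67 = 15.71
α = (k/(k−1))·(1 − Σσᵢ²/σ²_T) = (5/4)·(1 − 10.37/15.71) = 0.425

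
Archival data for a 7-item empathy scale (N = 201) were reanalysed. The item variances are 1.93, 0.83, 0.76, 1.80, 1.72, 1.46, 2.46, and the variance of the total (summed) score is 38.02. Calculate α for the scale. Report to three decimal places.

α = 0.830

sum of item variances = 1.93 + 0.83 + 0.76 + 1.80 + 1.72 + 1.46 + 2.46 = 10.96
α = (k/(k−1))·(1 − sum of item variances/total variance) = (7/6)·(1 − 10.96/38.02) = 0.830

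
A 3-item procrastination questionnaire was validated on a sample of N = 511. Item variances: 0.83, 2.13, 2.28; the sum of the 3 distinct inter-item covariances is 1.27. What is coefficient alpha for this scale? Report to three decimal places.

coefficient alpha = 0.490

Σσᵢ² = 0.83 + 2.13 + 2.28 = 5.24
Sum of distinct covariances = 1.27
σ²_total = Σσᵢ² + 2·Σcov = 5.24 + 2 × 1.27 = 7.78
α = (3/2)·(1 − 5.24/7.78) = 0.490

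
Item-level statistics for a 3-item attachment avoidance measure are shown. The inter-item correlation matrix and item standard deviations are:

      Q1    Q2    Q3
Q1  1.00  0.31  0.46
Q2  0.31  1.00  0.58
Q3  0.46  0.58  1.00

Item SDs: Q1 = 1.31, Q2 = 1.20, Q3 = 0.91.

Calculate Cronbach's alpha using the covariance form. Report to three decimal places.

α = 0.684

Σσ²ᵢ = 1.31² + 1.20² + 0.91² = 3.9842
Covariances σ_ij = r_ij · s_i · s_j:
  σ(Q1,Q2) = 0.31 × 1.31 × 1.20 = 0.4873
  σ(Q1,Q3) = 0.46 × 1.31 × 0.91 = 0.5484
  σ(Q2,Q3) = 0.58 × 1.20 × 0.91 = 0.6334
σ²_T = Σσ²ᵢ + 2·Σσ_ij = 3.9842 + 2 × 1.6691 = 7.3224
α = (3/2)·(1 − 3.9842/7.3224) = 0.684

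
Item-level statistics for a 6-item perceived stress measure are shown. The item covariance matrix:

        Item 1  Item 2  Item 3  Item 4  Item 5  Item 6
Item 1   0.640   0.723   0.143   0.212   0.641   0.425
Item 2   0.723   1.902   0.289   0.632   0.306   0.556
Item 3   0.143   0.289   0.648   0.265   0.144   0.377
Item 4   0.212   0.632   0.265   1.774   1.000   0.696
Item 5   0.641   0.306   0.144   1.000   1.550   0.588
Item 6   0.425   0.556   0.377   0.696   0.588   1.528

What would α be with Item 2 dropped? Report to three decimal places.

Remaining items: Item 1, Item 3, Item 4, Item 5, Item 6 (k = 5).
Σσᵢ² = 0.640 + 0.648 + 1.774 + 1.550 + 1.528 = 6.140
σ²_total = 6.140 + 2 × 4.491 = 15.122
α (item deleted) = (5/4)·(1 − 6.140/15.122) = 0.742

α = 0.742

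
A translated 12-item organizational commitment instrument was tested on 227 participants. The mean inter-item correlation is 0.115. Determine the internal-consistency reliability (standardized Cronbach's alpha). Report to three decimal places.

α = 0.609

Standardized α = k·r̄ / (1 + (k−1)·r̄) = 12 × 0.115 / (1 + 11 × 0.115)
  = 1.3800 / 2.2650 = 0.609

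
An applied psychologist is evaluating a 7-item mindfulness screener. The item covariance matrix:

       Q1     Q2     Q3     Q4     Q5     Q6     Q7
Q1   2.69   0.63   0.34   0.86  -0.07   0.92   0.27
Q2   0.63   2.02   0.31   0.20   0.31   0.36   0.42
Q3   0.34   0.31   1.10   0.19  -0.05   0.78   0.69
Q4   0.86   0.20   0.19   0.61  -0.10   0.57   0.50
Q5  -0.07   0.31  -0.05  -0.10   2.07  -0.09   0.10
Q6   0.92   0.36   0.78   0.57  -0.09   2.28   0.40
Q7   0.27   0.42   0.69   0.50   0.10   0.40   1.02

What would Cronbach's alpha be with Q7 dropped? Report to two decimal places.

Cronbach's alpha = 0.59

Remaining items: Q1, Q2, Q3, Q4, Q5, Q6 (k = 6).
sum of item variances = 2.69 + 2.02 + 1.10 + 0.61 + 2.07 + 2.28 = 10.77
σ²_total = 10.77 + 2 × 5.16 = 21.09
α (item deleted) = (6/5)·(1 − 10.77/21.09) = 0.59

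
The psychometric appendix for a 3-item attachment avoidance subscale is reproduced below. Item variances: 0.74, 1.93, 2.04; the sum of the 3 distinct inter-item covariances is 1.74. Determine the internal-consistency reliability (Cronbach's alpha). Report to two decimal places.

Cronbach's alpha = 0.64

Σσ²ᵢ = 0.74 + 1.93 + 2.04 = 4.71
Sum of distinct covariances = 1.74
Var(T) = Σσ²ᵢ + 2·Σcov = 4.71 + 2 × 1.74 = 8.19
α = (3/2)·(1 − 4.71/8.19) = 0.64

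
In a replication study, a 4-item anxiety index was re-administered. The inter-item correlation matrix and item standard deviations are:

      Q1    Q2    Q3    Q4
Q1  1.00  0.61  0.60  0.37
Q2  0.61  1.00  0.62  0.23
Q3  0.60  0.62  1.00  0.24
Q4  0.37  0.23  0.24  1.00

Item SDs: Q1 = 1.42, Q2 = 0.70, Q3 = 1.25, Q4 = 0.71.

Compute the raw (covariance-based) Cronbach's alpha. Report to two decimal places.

Σσ²ᵢ = 1.42² + 0.70² + 1.25² + 0.71² = 4.5730
Covariances σ_ij = r_ij · s_i · s_j:
  σ(Q1,Q2) = 0.61 × 1.42 × 0.70 = 0.6063
  σ(Q1,Q3) = 0.60 × 1.42 × 1.25 = 1.0650
  σ(Q1,Q4) = 0.37 × 1.42 × 0.71 = 0.3730
  σ(Q2,Q3) = 0.62 × 0.70 × 1.25 = 0.5425
  σ(Q2,Q4) = 0.23 × 0.70 × 0.71 = 0.1143
  σ(Q3,Q4) = 0.24 × 1.25 × 0.71 = 0.2130
σ²_T = Σσ²ᵢ + 2·Σσ_ij = 4.5730 + 2 × 2.9141 = 10.4012
α = (4/3)·(1 − 4.5730/10.4012) = 0.75

Cronbach's alpha = 0.75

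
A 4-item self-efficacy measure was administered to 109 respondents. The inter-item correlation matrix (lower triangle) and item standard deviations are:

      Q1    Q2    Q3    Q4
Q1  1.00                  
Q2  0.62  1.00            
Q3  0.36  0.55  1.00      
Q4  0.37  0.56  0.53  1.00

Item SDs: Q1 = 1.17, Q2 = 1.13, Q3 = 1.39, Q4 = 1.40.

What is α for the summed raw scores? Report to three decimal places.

Σσ²ᵢ = 1.17² + 1.13² + 1.39² + 1.40² = 6.5379
Covariances σ_ij = r_ij · s_i · s_j:
  σ(Q1,Q2) = 0.62 × 1.17 × 1.13 = 0.8197
  σ(Q1,Q3) = 0.36 × 1.17 × 1.39 = 0.5855
  σ(Q1,Q4) = 0.37 × 1.17 × 1.40 = 0.6061
  σ(Q2,Q3) = 0.55 × 1.13 × 1.39 = 0.8639
  σ(Q2,Q4) = 0.56 × 1.13 × 1.40 = 0.8859
  σ(Q3,Q4) = 0.53 × 1.39 × 1.40 = 1.0314
σ²_T = Σσ²ᵢ + 2·Σσ_ij = 6.5379 + 2 × 4.7925 = 16.1229
α = (4/3)·(1 − 6.5379/16.1229) = 0.793

α = 0.793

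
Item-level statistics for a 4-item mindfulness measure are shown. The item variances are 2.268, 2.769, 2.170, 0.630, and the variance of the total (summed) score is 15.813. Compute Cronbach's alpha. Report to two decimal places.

α = 0.67

sum of item variances = 2.268 + 2.769 + 2.170 + 0.630 = 7.837
α = (k/(k−1))·(1 − sum of item variances/Var(T)) = (4/3)·(1 − 7.837/15.813) = 0.67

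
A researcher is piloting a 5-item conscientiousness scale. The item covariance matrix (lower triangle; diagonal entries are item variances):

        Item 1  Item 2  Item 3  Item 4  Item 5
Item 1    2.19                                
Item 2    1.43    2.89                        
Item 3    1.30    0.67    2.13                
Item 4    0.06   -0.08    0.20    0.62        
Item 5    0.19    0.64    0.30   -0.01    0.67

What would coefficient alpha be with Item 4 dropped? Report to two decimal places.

coefficient alpha = 0.71

Remaining items: Item 1, Item 2, Item 3, Item 5 (k = 4).
Σσ²ᵢ = 2.19 + 2.89 + 2.13 + 0.67 = 7.88
total variance = 7.88 + 2 × 4.53 = 16.94
α (item deleted) = (4/3)·(1 − 7.88/16.94) = 0.71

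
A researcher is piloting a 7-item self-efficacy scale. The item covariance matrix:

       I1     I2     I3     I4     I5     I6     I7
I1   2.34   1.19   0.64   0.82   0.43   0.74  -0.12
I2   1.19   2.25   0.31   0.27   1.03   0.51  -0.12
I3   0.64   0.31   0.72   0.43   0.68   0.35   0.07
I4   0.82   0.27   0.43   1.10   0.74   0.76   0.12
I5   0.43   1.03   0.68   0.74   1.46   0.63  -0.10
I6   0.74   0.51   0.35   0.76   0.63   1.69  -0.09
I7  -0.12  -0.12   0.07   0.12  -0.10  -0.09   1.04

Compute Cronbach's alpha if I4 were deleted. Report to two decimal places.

α = 0.68

Remaining items: I1, I2, I3, I5, I6, I7 (k = 6).
Σσ²ᵢ = 2.34 + 2.25 + 0.72 + 1.46 + 1.69 + 1.04 = 9.50
σ²_total = 9.50 + 2 × 6.15 = 21.80
α (item deleted) = (6/5)·(1 − 9.50/21.80) = 0.68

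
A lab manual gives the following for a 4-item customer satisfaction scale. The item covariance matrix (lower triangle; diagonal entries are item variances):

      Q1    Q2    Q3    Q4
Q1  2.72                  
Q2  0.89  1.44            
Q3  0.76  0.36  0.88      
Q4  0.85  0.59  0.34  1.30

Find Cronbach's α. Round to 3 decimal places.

Cronbach's α = 0.726

ΣVar(i) = 2.72 + 1.44 + 0.88 + 1.30 = 6.34
Σ_{i<j} σ_ij = 3.79
Var(T) = 6.34 + 2 × 3.79 = 13.92
α = (k/(k−1))·(1 − ΣVar(i)/Var(T)) = (4/3)·(1 − 6.34/13.92) = 0.726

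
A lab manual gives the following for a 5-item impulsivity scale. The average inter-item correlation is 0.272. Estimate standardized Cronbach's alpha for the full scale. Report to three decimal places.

standardized Cronbach's alpha = 0.651

Standardized α = k·r̄ / (1 + (k−1)·r̄) = 5 × 0.272 / (1 + 4 × 0.272)
  = 1.3600 / 2.0880 = 0.651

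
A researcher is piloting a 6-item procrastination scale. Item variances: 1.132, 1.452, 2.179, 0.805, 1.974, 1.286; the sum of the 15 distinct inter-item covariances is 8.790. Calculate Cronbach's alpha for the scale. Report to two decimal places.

Cronbach's alpha = 0.80

ΣVar(i) = 1.132 + 1.452 + 2.179 + 0.805 + 1.974 + 1.286 = 8.828
Sum of distinct covariances = 8.790
σ²_T = ΣVar(i) + 2·Σcov = 8.828 + 2 × 8.790 = 26.408
α = (6/5)·(1 − 8.828/26.408) = 0.80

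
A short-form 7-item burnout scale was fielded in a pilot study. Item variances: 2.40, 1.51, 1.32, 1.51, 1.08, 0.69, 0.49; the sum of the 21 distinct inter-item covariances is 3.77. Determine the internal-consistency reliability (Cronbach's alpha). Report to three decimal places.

α = 0.532

sum of item variances = 2.40 + 1.51 + 1.32 + 1.51 + 1.08 + 0.69 + 0.49 = 9.00
Sum of distinct covariances = 3.77
Var(T) = sum of item variances + 2·Σcov = 9.00 + 2 × 3.77 = 16.54
α = (7/6)·(1 − 9.00/16.54) = 0.532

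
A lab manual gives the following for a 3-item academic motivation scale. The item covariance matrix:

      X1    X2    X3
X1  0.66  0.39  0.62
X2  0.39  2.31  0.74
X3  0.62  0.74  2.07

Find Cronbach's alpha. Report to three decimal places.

Σσᵢ² = 0.66 + 2.31 + 2.07 = 5.04
Sum of off-diagonal covariances = 1.75
σ²_total = 5.04 + 2 × 1.75 = 8.54
α = (k/(k−1))·(1 − Σσᵢ²/σ²_total) = (3/2)·(1 − 5.04/8.54) = 0.615

α = 0.615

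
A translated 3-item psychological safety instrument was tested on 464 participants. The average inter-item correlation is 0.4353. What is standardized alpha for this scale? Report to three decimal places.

Standardized α = k·r̄ / (1 + (k−1)·r̄) = 3 × 0.4353 / (1 + 2 × 0.4353)
  = 1.3059 / 1.8706 = 0.698

standardized alpha = 0.698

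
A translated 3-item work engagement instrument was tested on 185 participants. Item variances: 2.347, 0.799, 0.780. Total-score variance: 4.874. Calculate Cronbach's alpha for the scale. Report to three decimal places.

Σσ²ᵢ = 2.347 + 0.799 + 0.780 = 3.926
α = (k/(k−1))·(1 − Σσ²ᵢ/Var(T)) = (3/2)·(1 − 3.926/4.874) = 0.292

Cronbach's alpha = 0.292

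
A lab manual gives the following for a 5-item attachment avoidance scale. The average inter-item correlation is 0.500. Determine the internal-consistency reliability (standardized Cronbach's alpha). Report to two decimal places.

Standardized α = k·r̄ / (1 + (k−1)·r̄) = 5 × 0.500 / (1 + 4 × 0.500)
  = 2.5000 / 3.0000 = 0.83

standardized Cronbach's alpha = 0.83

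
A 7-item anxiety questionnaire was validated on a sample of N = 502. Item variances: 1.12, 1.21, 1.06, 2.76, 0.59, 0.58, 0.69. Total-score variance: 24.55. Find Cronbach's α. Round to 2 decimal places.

ΣVar(i) = 1.12 + 1.21 + 1.06 + 2.76 + 0.59 + 0.58 + 0.69 = 8.01
α = (k/(k−1))·(1 − ΣVar(i)/total variance) = (7/6)·(1 − 8.01/24.55) = 0.79

Cronbach's α = 0.79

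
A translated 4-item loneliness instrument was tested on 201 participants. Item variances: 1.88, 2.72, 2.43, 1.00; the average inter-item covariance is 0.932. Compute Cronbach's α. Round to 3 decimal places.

α = 0.776

ΣVar(i) = 1.88 + 2.72 + 2.43 + 1.00 = 8.03
Sum of the 6 distinct covariances = 6 × 0.932 = 5.592
σ²_T = ΣVar(i) + 2·Σcov = 8.03 + 2 × 5.592 = 19.214
α = (4/3)·(1 − 8.03/19.214) = 0.776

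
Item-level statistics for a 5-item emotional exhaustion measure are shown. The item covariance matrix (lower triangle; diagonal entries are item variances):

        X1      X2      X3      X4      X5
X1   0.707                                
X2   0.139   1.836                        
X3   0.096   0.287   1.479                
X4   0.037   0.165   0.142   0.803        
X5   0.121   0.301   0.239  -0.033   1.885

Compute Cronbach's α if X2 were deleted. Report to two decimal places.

Cronbach's α = 0.26

Remaining items: X1, X3, X4, X5 (k = 4).
Σσᵢ² = 0.707 + 1.479 + 0.803 + 1.885 = 4.874
σ²_total = 4.874 + 2 × 0.602 = 6.078
α (item deleted) = (4/3)·(1 − 4.874/6.078) = 0.26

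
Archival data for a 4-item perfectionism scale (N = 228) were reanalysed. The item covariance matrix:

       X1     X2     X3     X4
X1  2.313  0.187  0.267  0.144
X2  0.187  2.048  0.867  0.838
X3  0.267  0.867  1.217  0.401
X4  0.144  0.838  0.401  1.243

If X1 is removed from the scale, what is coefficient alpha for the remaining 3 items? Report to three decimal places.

Remaining items: X2, X3, X4 (k = 3).
sum of item variances = 2.048 + 1.217 + 1.243 = 4.508
σ²_T = 4.508 + 2 × 2.106 = 8.720
α (item deleted) = (3/2)·(1 − 4.508/8.720) = 0.725

coefficient alpha = 0.725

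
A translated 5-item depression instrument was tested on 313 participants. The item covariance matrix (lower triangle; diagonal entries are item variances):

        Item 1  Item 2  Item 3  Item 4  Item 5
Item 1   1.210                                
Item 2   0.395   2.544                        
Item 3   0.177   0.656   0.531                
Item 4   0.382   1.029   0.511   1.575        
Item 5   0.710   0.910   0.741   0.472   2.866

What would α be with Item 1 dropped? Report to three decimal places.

α = 0.713

Remaining items: Item 2, Item 3, Item 4, Item 5 (k = 4).
Σσ²ᵢ = 2.544 + 0.531 + 1.575 + 2.866 = 7.516
σ²_T = 7.516 + 2 × 4.319 = 16.154
α (item deleted) = (4/3)·(1 − 7.516/16.154) = 0.713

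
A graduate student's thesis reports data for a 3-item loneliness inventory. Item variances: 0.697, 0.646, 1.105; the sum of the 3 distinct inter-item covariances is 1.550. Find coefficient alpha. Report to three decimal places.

coefficient alpha = 0.838

ΣVar(i) = 0.697 + 0.646 + 1.105 = 2.448
Sum of distinct covariances = 1.550
Var(T) = ΣVar(i) + 2·Σcov = 2.448 + 2 × 1.550 = 5.548
α = (3/2)·(1 − 2.448/5.548) = 0.838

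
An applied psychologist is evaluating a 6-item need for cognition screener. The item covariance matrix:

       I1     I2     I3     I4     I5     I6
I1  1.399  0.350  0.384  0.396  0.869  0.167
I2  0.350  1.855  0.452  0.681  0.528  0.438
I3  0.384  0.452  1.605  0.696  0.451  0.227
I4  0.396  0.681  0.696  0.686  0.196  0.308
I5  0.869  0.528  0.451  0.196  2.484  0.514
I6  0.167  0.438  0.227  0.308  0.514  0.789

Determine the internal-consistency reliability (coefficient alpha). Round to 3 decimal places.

Σσᵢ² = 1.399 + 1.855 + 1.605 + 0.686 + 2.484 + 0.789 = 8.818
Σ_{i<j} σ_ij = 6.657
total variance = 8.818 + 2 × 6.657 = 22.132
α = (k/(k−1))·(1 − Σσᵢ²/total variance) = (6/5)·(1 − 8.818/22.132) = 0.722

coefficient alpha = 0.722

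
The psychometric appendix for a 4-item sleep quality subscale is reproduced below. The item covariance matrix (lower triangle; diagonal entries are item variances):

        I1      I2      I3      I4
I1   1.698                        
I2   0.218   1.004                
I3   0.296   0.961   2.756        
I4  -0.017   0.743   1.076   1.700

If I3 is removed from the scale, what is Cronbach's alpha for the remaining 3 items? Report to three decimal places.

Cronbach's alpha = 0.450

Remaining items: I1, I2, I4 (k = 3).
ΣVar(i) = 1.698 + 1.004 + 1.700 = 4.402
σ²_total = 4.402 + 2 × 0.944 = 6.290
α (item deleted) = (3/2)·(1 − 4.402/6.290) = 0.450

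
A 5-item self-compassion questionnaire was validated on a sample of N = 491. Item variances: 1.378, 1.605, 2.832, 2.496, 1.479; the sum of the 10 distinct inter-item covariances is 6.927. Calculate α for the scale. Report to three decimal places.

sum of item variances = 1.378 + 1.605 + 2.832 + 2.496 + 1.479 = 9.790
Sum of distinct covariances = 6.927
Var(T) = sum of item variances + 2·Σcov = 9.790 + 2 × 6.927 = 23.644
α = (5/4)·(1 − 9.790/23.644) = 0.732

α = 0.732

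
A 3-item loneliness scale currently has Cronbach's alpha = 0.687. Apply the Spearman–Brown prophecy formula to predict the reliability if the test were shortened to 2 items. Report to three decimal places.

predicted reliability = 0.594

Length factor m = 2/3 = 0.6667
α' = m·α / (1 − (1−m)·α)
   = 2/3 × 0.687 / (1 − (1 − 2/3) × 0.687)
   = 0.4580 / 0.7710 = 0.594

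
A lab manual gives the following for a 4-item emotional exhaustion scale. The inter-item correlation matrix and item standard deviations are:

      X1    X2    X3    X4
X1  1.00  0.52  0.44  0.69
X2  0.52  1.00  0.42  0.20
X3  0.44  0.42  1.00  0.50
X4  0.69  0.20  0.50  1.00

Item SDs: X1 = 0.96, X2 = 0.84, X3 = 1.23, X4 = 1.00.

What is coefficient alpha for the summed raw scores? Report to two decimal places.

coefficient alpha = 0.77

Σσ²ᵢ = 0.96² + 0.84² + 1.23² + 1.00² = 4.1401
Covariances σ_ij = r_ij · s_i · s_j:
  σ(X1,X2) = 0.52 × 0.96 × 0.84 = 0.4193
  σ(X1,X3) = 0.44 × 0.96 × 1.23 = 0.5196
  σ(X1,X4) = 0.69 × 0.96 × 1.00 = 0.6624
  σ(X2,X3) = 0.42 × 0.84 × 1.23 = 0.4339
  σ(X2,X4) = 0.20 × 0.84 × 1.00 = 0.1680
  σ(X3,X4) = 0.50 × 1.23 × 1.00 = 0.6150
σ²_T = Σσ²ᵢ + 2·Σσ_ij = 4.1401 + 2 × 2.8182 = 9.7765
α = (4/3)·(1 − 4.1401/9.7765) = 0.77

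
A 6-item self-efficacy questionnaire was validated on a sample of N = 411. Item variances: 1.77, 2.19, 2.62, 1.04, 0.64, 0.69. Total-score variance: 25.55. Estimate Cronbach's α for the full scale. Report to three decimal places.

ΣVar(i) = 1.77 + 2.19 + 2.62 + 1.04 + 0.64 + 0.69 = 8.95
α = (k/(k−1))·(1 − ΣVar(i)/σ²_T) = (6/5)·(1 − 8.95/25.55) = 0.780

α = 0.780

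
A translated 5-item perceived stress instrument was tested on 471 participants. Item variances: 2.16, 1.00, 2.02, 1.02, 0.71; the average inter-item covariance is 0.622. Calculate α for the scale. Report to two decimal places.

α = 0.80

ΣVar(i) = 2.16 + 1.00 + 2.02 + 1.02 + 0.71 = 6.91
Sum of the 10 distinct covariances = 10 × 0.622 = 6.220
σ²_total = ΣVar(i) + 2·Σcov = 6.91 + 2 × 6.220 = 19.350
α = (5/4)·(1 − 6.91/19.350) = 0.80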